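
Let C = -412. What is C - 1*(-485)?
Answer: 73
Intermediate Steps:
C - 1*(-485) = -412 - 1*(-485) = -412 + 485 = 73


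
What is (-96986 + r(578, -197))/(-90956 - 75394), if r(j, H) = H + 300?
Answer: 96883/166350 ≈ 0.58240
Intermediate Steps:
r(j, H) = 300 + H
(-96986 + r(578, -197))/(-90956 - 75394) = (-96986 + (300 - 197))/(-90956 - 75394) = (-96986 + 103)/(-166350) = -96883*(-1/166350) = 96883/166350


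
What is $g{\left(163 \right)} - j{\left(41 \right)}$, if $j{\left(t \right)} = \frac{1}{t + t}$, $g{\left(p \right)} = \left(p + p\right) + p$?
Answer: $\frac{40097}{82} \approx 488.99$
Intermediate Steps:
$g{\left(p \right)} = 3 p$ ($g{\left(p \right)} = 2 p + p = 3 p$)
$j{\left(t \right)} = \frac{1}{2 t}$
$g{\left(163 \right)} - j{\left(41 \right)} = 3 \cdot 163 - \frac{1}{2 \cdot 41} = 489 - \frac{1}{2} \cdot \frac{1}{41} = 489 - \frac{1}{82} = \frac{40097}{82}$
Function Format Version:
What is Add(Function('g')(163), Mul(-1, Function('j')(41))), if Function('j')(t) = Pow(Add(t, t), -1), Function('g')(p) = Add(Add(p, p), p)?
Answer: Rational(40097, 82) ≈ 488.99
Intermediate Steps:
Function('g')(p) = Mul(3, p) (Function('g')(p) = Add(Mul(2, p), p) = Mul(3, p))
Function('j')(t) = Mul(Rational(1, 2), Pow(t, -1)) (Function('j')(t) = Pow(Mul(2, t), -1) = Mul(Rational(1, 2), Pow(t, -1)))
Add(Function('g')(163), Mul(-1, Function('j')(41))) = Add(Mul(3, 163), Mul(-1, Mul(Rational(1, 2), Pow(41, -1)))) = Add(489, Mul(-1, Mul(Rational(1, 2), Rational(1, 41)))) = Add(489, Mul(-1, Rational(1, 82))) = Add(489, Rational(-1, 82)) = Rational(40097, 82)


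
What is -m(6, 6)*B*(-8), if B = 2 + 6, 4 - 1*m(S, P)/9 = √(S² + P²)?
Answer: 2304 - 3456*√2 ≈ -2583.5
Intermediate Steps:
m(S, P) = 36 - 9*√(P² + S²) (m(S, P) = 36 - 9*√(S² + P²) = 36 - 9*√(P² + S²))
B = 8
-m(6, 6)*B*(-8) = -(36 - 9*√(6² + 6²))*8*(-8) = -(36 - 9*√(36 + 36))*8*(-8) = -(36 - 54*√2)*8*(-8) = -(288 - 432*√2)*(-8) = -(-2304 + 3456*√2) = 2304 - 3456*√2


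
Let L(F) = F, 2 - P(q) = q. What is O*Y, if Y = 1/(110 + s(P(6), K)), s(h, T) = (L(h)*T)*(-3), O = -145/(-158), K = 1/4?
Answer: 145/17854 ≈ 0.0081214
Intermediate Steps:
P(q) = 2 - q
K = 1/4 (K = 1*(1/4) = 1/4 ≈ 0.25000)
O = 145/158 (O = -145*(-1/158) = 145/158 ≈ 0.91772)
s(h, T) = -3*T*h (s(h, T) = (h*T)*(-3) = (T*h)*(-3) = -3*T*h)
Y = 1/113 (Y = 1/(110 - 3*1/4*(2 - 1*6)) = 1/(110 - 3*1/4*(2 - 6)) = 1/(110 - 3*1/4*(-4)) = 1/(110 + 3) = 1/113 ≈ 0.0088496)
O*Y = (145/158)*(1/113) = 145/17854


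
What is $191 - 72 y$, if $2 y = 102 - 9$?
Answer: $-3157$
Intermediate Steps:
$y = \frac{93}{2}$ ($y = \frac{102 - 9}{2} = \frac{1}{2} \cdot 93 = \frac{93}{2} \approx 46.5$)
$191 - 72 y = 191 - 3348 = -3157$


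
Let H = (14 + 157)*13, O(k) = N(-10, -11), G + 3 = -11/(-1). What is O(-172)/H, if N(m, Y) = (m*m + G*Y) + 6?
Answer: 2/247 ≈ 0.0080972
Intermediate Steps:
G = 8 (G = -3 - 11/(-1) = -3 - 11*(-1) = -3 + 11 = 8)
N(m, Y) = 6 + m² + 8*Y (N(m, Y) = (m*m + 8*Y) + 6 = (m² + 8*Y) + 6 = 6 + m² + 8*Y)
O(k) = 18 (O(k) = 6 + (-10)² + 8*(-11) = 6 + 100 - 88 = 18)
H = 2223 (H = 171*13 = 2223)
O(-172)/H = 18/2223 = 18*(1/2223) = 2/247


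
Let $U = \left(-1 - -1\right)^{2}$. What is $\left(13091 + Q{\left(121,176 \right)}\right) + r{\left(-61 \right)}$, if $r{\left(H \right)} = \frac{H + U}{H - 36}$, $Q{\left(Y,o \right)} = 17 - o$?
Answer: $\frac{1254465}{97} \approx 12933.0$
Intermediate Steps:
$U = 0$ ($U = \left(-1 + 1\right)^{2} = 0^{2} = 0$)
$r{\left(H \right)} = \frac{H}{-36 + H}$ ($r{\left(H \right)} = \frac{H + 0}{H - 36} = \frac{H}{-36 + H}$)
$\left(13091 + Q{\left(121,176 \right)}\right) + r{\left(-61 \right)} = \left(13091 + \left(17 - 176\right)\right) - \frac{61}{-36 - 61} = \left(13091 + \left(17 - 176\right)\right) - \frac{61}{-97} = \left(13091 - 159\right) - - \frac{61}{97} = 12932 + \frac{61}{97} = \frac{1254465}{97}$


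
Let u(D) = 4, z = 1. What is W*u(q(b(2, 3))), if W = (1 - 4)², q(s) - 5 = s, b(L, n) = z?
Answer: 36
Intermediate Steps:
b(L, n) = 1
q(s) = 5 + s
W = 9 (W = (-3)² = 9)
W*u(q(b(2, 3))) = 9*4 = 36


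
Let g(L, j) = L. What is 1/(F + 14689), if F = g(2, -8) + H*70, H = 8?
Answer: 1/15251 ≈ 6.5569e-5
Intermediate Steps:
F = 562 (F = 2 + 8*70 = 2 + 560 = 562)
1/(F + 14689) = 1/(562 + 14689) = 1/15251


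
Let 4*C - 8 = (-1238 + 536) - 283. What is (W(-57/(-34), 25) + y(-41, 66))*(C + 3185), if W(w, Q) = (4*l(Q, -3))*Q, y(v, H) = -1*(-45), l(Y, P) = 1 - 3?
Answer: -1823265/4 ≈ -4.5582e+5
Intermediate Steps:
l(Y, P) = -2
y(v, H) = 45
W(w, Q) = -8*Q (W(w, Q) = (4*(-2))*Q = -8*Q)
C = -977/4 (C = 2 + ((-1238 + 536) - 283)/4 = 2 + (-702 - 283)/4 = 2 + (¼)*(-985) = 2 - 985/4 = -977/4 ≈ -244.25)
(W(-57/(-34), 25) + y(-41, 66))*(C + 3185) = (-8*25 + 45)*(-977/4 + 3185) = (-200 + 45)*(11763/4) = -155*11763/4 = -1823265/4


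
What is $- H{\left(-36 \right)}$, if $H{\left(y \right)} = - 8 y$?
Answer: $-288$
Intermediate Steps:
$- H{\left(-36 \right)} = - \left(-8\right) \left(-36\right) = \left(-1\right) 288 = -288$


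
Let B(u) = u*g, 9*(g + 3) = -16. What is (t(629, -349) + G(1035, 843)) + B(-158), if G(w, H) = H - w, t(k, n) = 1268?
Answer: 16478/9 ≈ 1830.9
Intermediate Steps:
g = -43/9 (g = -3 + (1/9)*(-16) = -3 - 16/9 = -43/9 ≈ -4.7778)
B(u) = -43*u/9 (B(u) = u*(-43/9) = -43*u/9)
(t(629, -349) + G(1035, 843)) + B(-158) = (1268 + (843 - 1*1035)) - 43/9*(-158) = (1268 + (843 - 1035)) + 6794/9 = (1268 - 192) + 6794/9 = 1076 + 6794/9 = 16478/9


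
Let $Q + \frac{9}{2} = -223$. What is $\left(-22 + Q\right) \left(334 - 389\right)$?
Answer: $\frac{27445}{2} \approx 13723.0$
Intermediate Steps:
$Q = - \frac{455}{2}$ ($Q = - \frac{9}{2} - 223 = - \frac{455}{2} \approx -227.5$)
$\left(-22 + Q\right) \left(334 - 389\right) = \left(-22 - \frac{455}{2}\right) \left(334 - 389\right) = - \frac{499 \left(334 - 389\right)}{2} = \left(- \frac{499}{2}\right) \left(-55\right) = \frac{27445}{2}$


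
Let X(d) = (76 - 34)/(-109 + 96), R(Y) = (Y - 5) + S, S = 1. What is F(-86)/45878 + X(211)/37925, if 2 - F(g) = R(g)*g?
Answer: -1908477163/11309500475 ≈ -0.16875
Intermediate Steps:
R(Y) = -4 + Y (R(Y) = (Y - 5) + 1 = (-5 + Y) + 1 = -4 + Y)
X(d) = -42/13 (X(d) = 42/(-13) = 42*(-1/13) = -42/13)
F(g) = 2 - g*(-4 + g) (F(g) = 2 - (-4 + g)*g = 2 - g*(-4 + g))
F(-86)/45878 + X(211)/37925 = (2 - 1*(-86)*(-4 - 86))/45878 - 42/13/37925 = (2 - 1*(-86)*(-90))*(1/45878) - 42/13*1/37925 = (2 - 7740)*(1/45878) - 42/493025 = -7738*1/45878 - 42/493025 = -3869/22939 - 42/493025 = -1908477163/11309500475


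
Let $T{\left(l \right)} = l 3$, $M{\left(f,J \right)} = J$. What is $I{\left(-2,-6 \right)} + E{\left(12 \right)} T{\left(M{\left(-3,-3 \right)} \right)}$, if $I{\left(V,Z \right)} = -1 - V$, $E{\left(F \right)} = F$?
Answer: $-107$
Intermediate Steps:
$T{\left(l \right)} = 3 l$
$I{\left(-2,-6 \right)} + E{\left(12 \right)} T{\left(M{\left(-3,-3 \right)} \right)} = \left(-1 - -2\right) + 12 \cdot 3 \left(-3\right) = \left(-1 + 2\right) + 12 \left(-9\right) = 1 - 108 = -107$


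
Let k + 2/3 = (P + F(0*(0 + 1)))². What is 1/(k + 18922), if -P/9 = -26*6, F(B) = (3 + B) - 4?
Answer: 3/5961991 ≈ 5.0319e-7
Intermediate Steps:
F(B) = -1 + B
P = 1404 (P = -(-234)*6 = -9*(-156) = 1404)
k = 5905225/3 (k = -⅔ + (1404 + (-1 + 0*(0 + 1)))² = -⅔ + (1404 + (-1 + 0*1))² = -⅔ + (1404 + (-1 + 0))² = -⅔ + (1404 - 1)² = -⅔ + 1403² = -⅔ + 1968409 = 5905225/3 ≈ 1.9684e+6)
1/(k + 18922) = 1/(5905225/3 + 18922) = 1/(5961991/3) = 3/5961991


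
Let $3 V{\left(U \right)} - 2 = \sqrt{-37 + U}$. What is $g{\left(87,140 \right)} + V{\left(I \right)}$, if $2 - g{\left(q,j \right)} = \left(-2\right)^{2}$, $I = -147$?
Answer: $- \frac{4}{3} + \frac{2 i \sqrt{46}}{3} \approx -1.3333 + 4.5216 i$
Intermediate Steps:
$g{\left(q,j \right)} = -2$ ($g{\left(q,j \right)} = 2 - \left(-2\right)^{2} = 2 - 4 = -2$)
$V{\left(U \right)} = \frac{2}{3} + \frac{\sqrt{-37 + U}}{3}$
$g{\left(87,140 \right)} + V{\left(I \right)} = -2 + \left(\frac{2}{3} + \frac{\sqrt{-37 - 147}}{3}\right) = -2 + \left(\frac{2}{3} + \frac{\sqrt{-184}}{3}\right) = -2 + \left(\frac{2}{3} + \frac{2 i \sqrt{46}}{3}\right) = - \frac{4}{3} + \frac{2 i \sqrt{46}}{3}$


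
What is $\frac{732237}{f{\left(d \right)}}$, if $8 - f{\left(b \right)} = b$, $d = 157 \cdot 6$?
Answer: $- \frac{732237}{934} \approx -783.98$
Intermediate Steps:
$d = 942$
$f{\left(b \right)} = 8 - b$
$\frac{732237}{f{\left(d \right)}} = \frac{732237}{8 - 942} = \frac{732237}{-934} = 732237 \left(- \frac{1}{934}\right) = - \frac{732237}{934}$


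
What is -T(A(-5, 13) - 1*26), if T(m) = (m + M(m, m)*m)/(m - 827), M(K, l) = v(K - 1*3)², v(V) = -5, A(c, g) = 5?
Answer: -273/424 ≈ -0.64387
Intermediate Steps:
M(K, l) = 25 (M(K, l) = (-5)² = 25)
T(m) = 26*m/(-827 + m) (T(m) = (m + 25*m)/(m - 827) = (26*m)/(-827 + m) = 26*m/(-827 + m))
-T(A(-5, 13) - 1*26) = -26*(5 - 1*26)/(-827 + (5 - 1*26)) = -26*(5 - 26)/(-827 + (5 - 26)) = -26*(-21)/(-827 - 21) = -26*(-21)/(-848) = -26*(-21)*(-1)/848 = -1*273/424 = -273/424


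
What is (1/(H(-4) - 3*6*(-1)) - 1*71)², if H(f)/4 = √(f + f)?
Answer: (-985481*I + 1450672*√2)/(4*(-49*I + 72*√2)) ≈ 5035.3 + 3.5523*I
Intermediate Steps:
H(f) = 4*√2*√f (H(f) = 4*√(f + f) = 4*√(2*f) = 4*(√2*√f) = 4*√2*√f)
(1/(H(-4) - 3*6*(-1)) - 1*71)² = (1/(4*√2*√(-4) - 3*6*(-1)) - 1*71)² = (1/(4*√2*(2*I) - 18*(-1)) - 71)² = (1/(8*I*√2 + 18) - 71)² = (1/(18 + 8*I*√2) - 71)² = (-71 + 1/(18 + 8*I*√2))²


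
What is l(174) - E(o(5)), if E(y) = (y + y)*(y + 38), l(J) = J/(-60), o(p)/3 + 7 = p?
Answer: 3811/10 ≈ 381.10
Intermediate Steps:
o(p) = -21 + 3*p
l(J) = -J/60 (l(J) = J*(-1/60) = -J/60)
E(y) = 2*y*(38 + y) (E(y) = (2*y)*(38 + y) = 2*y*(38 + y))
l(174) - E(o(5)) = -1/60*174 - 2*(-21 + 3*5)*(38 + (-21 + 3*5)) = -29/10 - 2*(-21 + 15)*(38 + (-21 + 15)) = -29/10 - 2*(-6)*(38 - 6) = -29/10 - 2*(-6)*32 = -29/10 - 1*(-384) = -29/10 + 384 = 3811/10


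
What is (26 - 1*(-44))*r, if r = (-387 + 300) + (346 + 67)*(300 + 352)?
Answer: 18843230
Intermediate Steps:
r = 269189 (r = -87 + 413*652 = -87 + 269276 = 269189)
(26 - 1*(-44))*r = (26 - 1*(-44))*269189 = (26 + 44)*269189 = 70*269189 = 18843230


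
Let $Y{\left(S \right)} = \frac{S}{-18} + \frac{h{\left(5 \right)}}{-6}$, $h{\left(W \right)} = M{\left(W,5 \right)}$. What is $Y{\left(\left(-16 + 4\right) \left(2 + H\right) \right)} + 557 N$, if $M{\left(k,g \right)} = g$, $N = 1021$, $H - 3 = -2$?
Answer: $\frac{3412189}{6} \approx 5.687 \cdot 10^{5}$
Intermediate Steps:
$H = 1$ ($H = 3 - 2 = 1$)
$h{\left(W \right)} = 5$
$Y{\left(S \right)} = - \frac{5}{6} - \frac{S}{18}$ ($Y{\left(S \right)} = \frac{S}{-18} + \frac{5}{-6} = S \left(- \frac{1}{18}\right) + 5 \left(- \frac{1}{6}\right) = - \frac{S}{18} - \frac{5}{6} = - \frac{5}{6} - \frac{S}{18}$)
$Y{\left(\left(-16 + 4\right) \left(2 + H\right) \right)} + 557 N = \left(- \frac{5}{6} - \frac{\left(-16 + 4\right) \left(2 + 1\right)}{18}\right) + 557 \cdot 1021 = \left(- \frac{5}{6} - \frac{\left(-12\right) 3}{18}\right) + 568697 = \left(- \frac{5}{6} - -2\right) + 568697 = \left(- \frac{5}{6} + 2\right) + 568697 = \frac{7}{6} + 568697 = \frac{3412189}{6}$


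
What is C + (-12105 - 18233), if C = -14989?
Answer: -45327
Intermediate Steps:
C + (-12105 - 18233) = -14989 + (-12105 - 18233) = -14989 - 30338 = -45327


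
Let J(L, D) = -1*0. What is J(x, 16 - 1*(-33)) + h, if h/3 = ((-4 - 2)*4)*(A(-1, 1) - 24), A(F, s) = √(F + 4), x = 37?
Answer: 1728 - 72*√3 ≈ 1603.3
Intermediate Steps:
A(F, s) = √(4 + F)
J(L, D) = 0
h = 1728 - 72*√3 (h = 3*(((-4 - 2)*4)*(√(4 - 1) - 24)) = 3*((-6*4)*(√3 - 24)) = 3*(-24*(-24 + √3)) = 3*(576 - 24*√3) = 1728 - 72*√3 ≈ 1603.3)
J(x, 16 - 1*(-33)) + h = 0 + (1728 - 72*√3) = 1728 - 72*√3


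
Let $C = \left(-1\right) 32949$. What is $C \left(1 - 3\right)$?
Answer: $65898$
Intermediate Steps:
$C = -32949$
$C \left(1 - 3\right) = - 32949 \left(1 - 3\right) = \left(-32949\right) \left(-2\right) = 65898$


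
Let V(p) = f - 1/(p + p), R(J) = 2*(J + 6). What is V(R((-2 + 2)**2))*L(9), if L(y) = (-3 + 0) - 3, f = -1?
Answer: 25/4 ≈ 6.2500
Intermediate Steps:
L(y) = -6 (L(y) = -3 - 3 = -6)
R(J) = 12 + 2*J (R(J) = 2*(6 + J) = 12 + 2*J)
V(p) = -1 - 1/(2*p) (V(p) = -1 - 1/(p + p) = -1 - 1/(2*p))
V(R((-2 + 2)**2))*L(9) = ((-1/2 - (12 + 2*(-2 + 2)**2))/(12 + 2*(-2 + 2)**2))*(-6) = ((-1/2 - (12 + 2*0**2))/(12 + 2*0**2))*(-6) = ((-1/2 - (12 + 2*0))/(12 + 2*0))*(-6) = ((-1/2 - (12 + 0))/(12 + 0))*(-6) = ((-1/2 - 1*12)/12)*(-6) = ((-1/2 - 12)/12)*(-6) = ((1/12)*(-25/2))*(-6) = -25/24*(-6) = 25/4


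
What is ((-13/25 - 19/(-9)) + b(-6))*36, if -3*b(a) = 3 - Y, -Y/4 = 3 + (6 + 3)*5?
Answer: -57068/25 ≈ -2282.7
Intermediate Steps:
Y = -192 (Y = -4*(3 + (6 + 3)*5) = -4*(3 + 9*5) = -4*(3 + 45) = -4*48 = -192)
b(a) = -65 (b(a) = -(3 - 1*(-192))/3 = -(3 + 192)/3 = -⅓*195 = -65)
((-13/25 - 19/(-9)) + b(-6))*36 = ((-13/25 - 19/(-9)) - 65)*36 = ((-13*1/25 - 19*(-⅑)) - 65)*36 = ((-13/25 + 19/9) - 65)*36 = (358/225 - 65)*36 = -14267/225*36 = -57068/25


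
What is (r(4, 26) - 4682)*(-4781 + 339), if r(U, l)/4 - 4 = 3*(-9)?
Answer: 21206108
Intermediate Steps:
r(U, l) = -92 (r(U, l) = 16 + 4*(3*(-9)) = 16 + 4*(-27) = 16 - 108 = -92)
(r(4, 26) - 4682)*(-4781 + 339) = (-92 - 4682)*(-4781 + 339) = -4774*(-4442) = 21206108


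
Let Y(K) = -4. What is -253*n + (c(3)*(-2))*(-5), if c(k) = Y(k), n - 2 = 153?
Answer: -39255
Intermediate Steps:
n = 155 (n = 2 + 153 = 155)
c(k) = -4
-253*n + (c(3)*(-2))*(-5) = -253*155 - 4*(-2)*(-5) = -39215 + 8*(-5) = -39215 - 40 = -39255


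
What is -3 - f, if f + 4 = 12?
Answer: -11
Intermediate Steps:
f = 8 (f = -4 + 12 = 8)
-3 - f = -3 - 1*8 = -3 - 8 = -11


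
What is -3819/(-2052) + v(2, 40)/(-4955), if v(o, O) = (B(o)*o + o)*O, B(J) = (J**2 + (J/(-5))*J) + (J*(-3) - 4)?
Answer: 348689/178380 ≈ 1.9548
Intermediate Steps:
B(J) = -4 - 3*J + 4*J**2/5 (B(J) = (J**2 + (J*(-1/5))*J) + (-3*J - 4) = (J**2 + (-J/5)*J) + (-4 - 3*J) = (J**2 - J**2/5) + (-4 - 3*J) = 4*J**2/5 + (-4 - 3*J) = -4 - 3*J + 4*J**2/5)
v(o, O) = O*(o + o*(-4 - 3*o + 4*o**2/5)) (v(o, O) = ((-4 - 3*o + 4*o**2/5)*o + o)*O = (o*(-4 - 3*o + 4*o**2/5) + o)*O = (o + o*(-4 - 3*o + 4*o**2/5))*O = O*(o + o*(-4 - 3*o + 4*o**2/5)))
-3819/(-2052) + v(2, 40)/(-4955) = -3819/(-2052) + ((1/5)*40*2*(-15 - 15*2 + 4*2**2))/(-4955) = -3819*(-1/2052) + ((1/5)*40*2*(-15 - 30 + 4*4))*(-1/4955) = 67/36 + ((1/5)*40*2*(-15 - 30 + 16))*(-1/4955) = 67/36 + ((1/5)*40*2*(-29))*(-1/4955) = 67/36 - 464*(-1/4955) = 67/36 + 464/4955 = 348689/178380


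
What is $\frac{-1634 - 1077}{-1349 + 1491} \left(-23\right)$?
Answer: $\frac{62353}{142} \approx 439.11$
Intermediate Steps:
$\frac{-1634 - 1077}{-1349 + 1491} \left(-23\right) = - \frac{2711}{142} \left(-23\right) = \left(-2711\right) \frac{1}{142} \left(-23\right) = \left(- \frac{2711}{142}\right) \left(-23\right) = \frac{62353}{142}$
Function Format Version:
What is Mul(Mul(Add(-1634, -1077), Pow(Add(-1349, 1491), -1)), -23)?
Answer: Rational(62353, 142) ≈ 439.11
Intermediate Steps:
Mul(Mul(Add(-1634, -1077), Pow(Add(-1349, 1491), -1)), -23) = Mul(Mul(-2711, Pow(142, -1)), -23) = Mul(Mul(-2711, Rational(1, 142)), -23) = Mul(Rational(-2711, 142), -23) = Rational(62353, 142)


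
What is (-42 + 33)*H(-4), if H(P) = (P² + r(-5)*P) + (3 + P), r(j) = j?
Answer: -315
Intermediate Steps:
H(P) = 3 + P² - 4*P (H(P) = (P² - 5*P) + (3 + P) = 3 + P² - 4*P)
(-42 + 33)*H(-4) = (-42 + 33)*(3 + (-4)² - 4*(-4)) = -9*(3 + 16 + 16) = -9*35 = -315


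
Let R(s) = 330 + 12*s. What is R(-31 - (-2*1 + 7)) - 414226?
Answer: -414328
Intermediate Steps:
R(-31 - (-2*1 + 7)) - 414226 = (330 + 12*(-31 - (-2*1 + 7))) - 414226 = (330 + 12*(-31 - (-2 + 7))) - 414226 = (330 + 12*(-31 - 1*5)) - 414226 = (330 + 12*(-31 - 5)) - 414226 = (330 + 12*(-36)) - 414226 = (330 - 432) - 414226 = -102 - 414226 = -414328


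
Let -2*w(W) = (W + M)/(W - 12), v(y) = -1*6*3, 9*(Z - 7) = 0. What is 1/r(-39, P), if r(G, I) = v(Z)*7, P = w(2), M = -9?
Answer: -1/126 ≈ -0.0079365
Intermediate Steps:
Z = 7 (Z = 7 + (⅑)*0 = 7 + 0 = 7)
v(y) = -18 (v(y) = -6*3 = -18)
w(W) = -(-9 + W)/(2*(-12 + W)) (w(W) = -(W - 9)/(2*(W - 12)) = -(-9 + W)/(2*(-12 + W)))
P = -7/20 (P = (9 - 1*2)/(2*(-12 + 2)) = (½)*(9 - 2)/(-10) = (½)*(-⅒)*7 = -7/20 ≈ -0.35000)
r(G, I) = -126 (r(G, I) = -18*7 = -126)
1/r(-39, P) = 1/(-126) = -1/126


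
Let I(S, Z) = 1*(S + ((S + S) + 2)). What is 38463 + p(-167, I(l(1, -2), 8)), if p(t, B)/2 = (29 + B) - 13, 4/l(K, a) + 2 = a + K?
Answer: 38491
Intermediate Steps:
l(K, a) = 4/(-2 + K + a) (l(K, a) = 4/(-2 + (a + K)) = 4/(-2 + (K + a)) = 4/(-2 + K + a))
I(S, Z) = 2 + 3*S (I(S, Z) = 1*(S + (2*S + 2)) = 1*(S + (2 + 2*S)) = 1*(2 + 3*S) = 2 + 3*S)
p(t, B) = 32 + 2*B (p(t, B) = 2*((29 + B) - 13) = 2*(16 + B) = 32 + 2*B)
38463 + p(-167, I(l(1, -2), 8)) = 38463 + (32 + 2*(2 + 3*(4/(-2 + 1 - 2)))) = 38463 + (32 + 2*(2 + 3*(4/(-3)))) = 38463 + (32 + 2*(2 + 3*(4*(-⅓)))) = 38463 + (32 + 2*(2 + 3*(-4/3))) = 38463 + (32 + 2*(2 - 4)) = 38463 + (32 + 2*(-2)) = 38463 + (32 - 4) = 38463 + 28 = 38491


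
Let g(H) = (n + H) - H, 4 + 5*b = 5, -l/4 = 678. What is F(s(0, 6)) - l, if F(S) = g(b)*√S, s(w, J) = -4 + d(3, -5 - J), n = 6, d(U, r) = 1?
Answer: 2712 + 6*I*√3 ≈ 2712.0 + 10.392*I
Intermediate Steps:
l = -2712 (l = -4*678 = -2712)
b = ⅕ (b = -⅘ + (⅕)*5 = -⅘ + 1 = ⅕ ≈ 0.20000)
s(w, J) = -3 (s(w, J) = -4 + 1 = -3)
g(H) = 6 (g(H) = (6 + H) - H = 6)
F(S) = 6*√S
F(s(0, 6)) - l = 6*√(-3) - 1*(-2712) = 6*(I*√3) + 2712 = 6*I*√3 + 2712 = 2712 + 6*I*√3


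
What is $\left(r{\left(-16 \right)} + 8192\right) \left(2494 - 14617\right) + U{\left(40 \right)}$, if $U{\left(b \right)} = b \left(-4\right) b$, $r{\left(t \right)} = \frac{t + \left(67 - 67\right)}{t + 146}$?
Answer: $- \frac{6455574056}{65} \approx -9.9316 \cdot 10^{7}$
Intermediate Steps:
$r{\left(t \right)} = \frac{t}{146 + t}$ ($r{\left(t \right)} = \frac{t + \left(67 - 67\right)}{146 + t} = \frac{t + 0}{146 + t} = \frac{t}{146 + t}$)
$U{\left(b \right)} = - 4 b^{2}$ ($U{\left(b \right)} = - 4 b b = - 4 b^{2}$)
$\left(r{\left(-16 \right)} + 8192\right) \left(2494 - 14617\right) + U{\left(40 \right)} = \left(- \frac{16}{146 - 16} + 8192\right) \left(2494 - 14617\right) - 4 \cdot 40^{2} = \left(- \frac{16}{130} + 8192\right) \left(-12123\right) - 6400 = \left(\left(-16\right) \frac{1}{130} + 8192\right) \left(-12123\right) - 6400 = \left(- \frac{8}{65} + 8192\right) \left(-12123\right) - 6400 = \frac{532472}{65} \left(-12123\right) - 6400 = - \frac{6455158056}{65} - 6400 = - \frac{6455574056}{65}$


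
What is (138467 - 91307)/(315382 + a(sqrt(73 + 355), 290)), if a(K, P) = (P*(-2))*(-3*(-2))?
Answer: 23580/155951 ≈ 0.15120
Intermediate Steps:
a(K, P) = -12*P (a(K, P) = -2*P*6 = -12*P)
(138467 - 91307)/(315382 + a(sqrt(73 + 355), 290)) = (138467 - 91307)/(315382 - 12*290) = 47160/(315382 - 3480) = 47160/311902 = 47160*(1/311902) = 23580/155951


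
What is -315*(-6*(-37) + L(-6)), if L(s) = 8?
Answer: -72450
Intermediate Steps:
-315*(-6*(-37) + L(-6)) = -315*(-6*(-37) + 8) = -315*(222 + 8) = -315*230 = -72450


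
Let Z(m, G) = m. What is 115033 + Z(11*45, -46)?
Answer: 115528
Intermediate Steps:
115033 + Z(11*45, -46) = 115033 + 11*45 = 115033 + 495 = 115528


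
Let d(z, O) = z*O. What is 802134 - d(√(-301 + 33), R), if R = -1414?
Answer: 802134 + 2828*I*√67 ≈ 8.0213e+5 + 23148.0*I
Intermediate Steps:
d(z, O) = O*z
802134 - d(√(-301 + 33), R) = 802134 - (-1414)*√(-301 + 33) = 802134 - (-1414)*√(-268) = 802134 - (-1414)*2*I*√67 = 802134 - (-2828)*I*√67 = 802134 + 2828*I*√67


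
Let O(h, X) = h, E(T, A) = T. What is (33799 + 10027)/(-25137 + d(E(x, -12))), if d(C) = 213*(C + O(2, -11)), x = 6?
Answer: -43826/23433 ≈ -1.8703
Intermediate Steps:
d(C) = 426 + 213*C (d(C) = 213*(C + 2) = 213*(2 + C) = 426 + 213*C)
(33799 + 10027)/(-25137 + d(E(x, -12))) = (33799 + 10027)/(-25137 + (426 + 213*6)) = 43826/(-25137 + (426 + 1278)) = 43826/(-25137 + 1704) = 43826/(-23433) = 43826*(-1/23433) = -43826/23433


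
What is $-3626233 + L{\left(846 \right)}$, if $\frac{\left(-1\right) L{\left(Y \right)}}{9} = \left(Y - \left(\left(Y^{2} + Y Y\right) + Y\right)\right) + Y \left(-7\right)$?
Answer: $9309953$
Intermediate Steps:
$L{\left(Y \right)} = 18 Y^{2} + 63 Y$ ($L{\left(Y \right)} = - 9 \left(\left(Y - \left(\left(Y^{2} + Y Y\right) + Y\right)\right) + Y \left(-7\right)\right) = - 9 \left(\left(Y - \left(\left(Y^{2} + Y^{2}\right) + Y\right)\right) - 7 Y\right) = - 9 \left(\left(Y - \left(2 Y^{2} + Y\right)\right) - 7 Y\right) = - 9 \left(\left(Y - \left(Y + 2 Y^{2}\right)\right) - 7 Y\right) = - 9 \left(- 2 Y^{2} - 7 Y\right) = - 9 \left(- 7 Y - 2 Y^{2}\right) = 18 Y^{2} + 63 Y$)
$-3626233 + L{\left(846 \right)} = -3626233 + 9 \cdot 846 \left(7 + 2 \cdot 846\right) = -3626233 + 9 \cdot 846 \left(7 + 1692\right) = -3626233 + 9 \cdot 846 \cdot 1699 = -3626233 + 12936186 = 9309953$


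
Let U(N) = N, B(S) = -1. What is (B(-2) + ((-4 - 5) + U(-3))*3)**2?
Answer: 1369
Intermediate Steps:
(B(-2) + ((-4 - 5) + U(-3))*3)**2 = (-1 + ((-4 - 5) - 3)*3)**2 = (-1 + (-9 - 3)*3)**2 = (-1 - 12*3)**2 = (-1 - 36)**2 = (-37)**2 = 1369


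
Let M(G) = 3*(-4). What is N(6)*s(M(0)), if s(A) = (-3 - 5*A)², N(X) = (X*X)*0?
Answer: 0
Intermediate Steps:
M(G) = -12
N(X) = 0 (N(X) = X²*0 = 0)
N(6)*s(M(0)) = 0*(3 + 5*(-12))² = 0*(3 - 60)² = 0*(-57)² = 0*3249 = 0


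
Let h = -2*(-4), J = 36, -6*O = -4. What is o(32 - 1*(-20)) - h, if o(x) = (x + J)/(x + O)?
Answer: -500/79 ≈ -6.3291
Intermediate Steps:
O = ⅔ (O = -⅙*(-4) = ⅔ ≈ 0.66667)
o(x) = (36 + x)/(⅔ + x) (o(x) = (x + 36)/(x + ⅔) = (36 + x)/(⅔ + x))
h = 8
o(32 - 1*(-20)) - h = 3*(36 + (32 - 1*(-20)))/(2 + 3*(32 - 1*(-20))) - 1*8 = 3*(36 + (32 + 20))/(2 + 3*(32 + 20)) - 8 = 3*(36 + 52)/(2 + 3*52) - 8 = 3*88/(2 + 156) - 8 = 3*88/158 - 8 = 3*(1/158)*88 - 8 = 132/79 - 8 = -500/79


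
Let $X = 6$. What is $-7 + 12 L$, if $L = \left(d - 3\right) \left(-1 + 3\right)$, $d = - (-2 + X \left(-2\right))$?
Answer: $257$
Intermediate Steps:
$d = 14$ ($d = - (-2 + 6 \left(-2\right)) = - (-2 - 12) = \left(-1\right) \left(-14\right) = 14$)
$L = 22$ ($L = \left(14 - 3\right) \left(-1 + 3\right) = 11 \cdot 2 = 22$)
$-7 + 12 L = -7 + 12 \cdot 22 = -7 + 264 = 257$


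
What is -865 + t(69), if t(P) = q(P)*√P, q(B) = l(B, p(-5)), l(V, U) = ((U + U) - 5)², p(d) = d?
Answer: -865 + 225*√69 ≈ 1004.0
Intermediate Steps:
l(V, U) = (-5 + 2*U)² (l(V, U) = (2*U - 5)² = (-5 + 2*U)²)
q(B) = 225 (q(B) = (-5 + 2*(-5))² = (-5 - 10)² = (-15)² = 225)
t(P) = 225*√P
-865 + t(69) = -865 + 225*√69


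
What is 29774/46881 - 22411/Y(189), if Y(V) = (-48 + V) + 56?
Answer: -1044784613/9235557 ≈ -113.13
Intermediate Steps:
Y(V) = 8 + V
29774/46881 - 22411/Y(189) = 29774/46881 - 22411/(8 + 189) = 29774*(1/46881) - 22411/197 = 29774/46881 - 22411*1/197 = 29774/46881 - 22411/197 = -1044784613/9235557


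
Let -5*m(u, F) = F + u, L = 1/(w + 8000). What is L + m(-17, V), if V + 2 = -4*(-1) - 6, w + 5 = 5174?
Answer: 276554/65845 ≈ 4.2001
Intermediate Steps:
w = 5169 (w = -5 + 5174 = 5169)
V = -4 (V = -2 + (-4*(-1) - 6) = -2 + (4 - 6) = -2 - 2 = -4)
L = 1/13169 (L = 1/(5169 + 8000) = 1/13169 ≈ 7.5936e-5)
m(u, F) = -F/5 - u/5 (m(u, F) = -(F + u)/5 = -F/5 - u/5)
L + m(-17, V) = 1/13169 + (-⅕*(-4) - ⅕*(-17)) = 1/13169 + (⅘ + 17/5) = 1/13169 + 21/5 = 276554/65845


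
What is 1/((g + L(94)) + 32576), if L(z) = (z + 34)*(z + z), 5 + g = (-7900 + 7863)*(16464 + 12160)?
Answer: -1/1002453 ≈ -9.9755e-7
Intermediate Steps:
g = -1059093 (g = -5 + (-7900 + 7863)*(16464 + 12160) = -5 - 37*28624 = -5 - 1059088 = -1059093)
L(z) = 2*z*(34 + z) (L(z) = (34 + z)*(2*z) = 2*z*(34 + z))
1/((g + L(94)) + 32576) = 1/((-1059093 + 2*94*(34 + 94)) + 32576) = 1/((-1059093 + 2*94*128) + 32576) = 1/((-1059093 + 24064) + 32576) = 1/(-1035029 + 32576) = 1/(-1002453) = -1/1002453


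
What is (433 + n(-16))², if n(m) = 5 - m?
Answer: 206116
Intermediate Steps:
(433 + n(-16))² = (433 + (5 - 1*(-16)))² = (433 + (5 + 16))² = (433 + 21)² = 454² = 206116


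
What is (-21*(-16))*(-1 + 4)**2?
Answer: 3024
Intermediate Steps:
(-21*(-16))*(-1 + 4)**2 = 336*3**2 = 336*9 = 3024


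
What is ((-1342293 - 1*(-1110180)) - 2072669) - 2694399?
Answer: -4999181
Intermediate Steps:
((-1342293 - 1*(-1110180)) - 2072669) - 2694399 = ((-1342293 + 1110180) - 2072669) - 2694399 = (-232113 - 2072669) - 2694399 = -2304782 - 2694399 = -4999181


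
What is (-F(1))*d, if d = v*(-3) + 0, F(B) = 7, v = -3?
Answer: -63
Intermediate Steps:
d = 9 (d = -3*(-3) + 0 = 9 + 0 = 9)
(-F(1))*d = -1*7*9 = -7*9 = -63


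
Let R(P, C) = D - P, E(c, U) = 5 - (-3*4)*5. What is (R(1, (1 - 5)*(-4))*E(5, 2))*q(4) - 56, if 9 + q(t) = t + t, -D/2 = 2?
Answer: 269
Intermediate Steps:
E(c, U) = 65 (E(c, U) = 5 - (-12)*5 = 5 - 1*(-60) = 5 + 60 = 65)
D = -4 (D = -2*2 = -4)
R(P, C) = -4 - P
q(t) = -9 + 2*t (q(t) = -9 + (t + t) = -9 + 2*t)
(R(1, (1 - 5)*(-4))*E(5, 2))*q(4) - 56 = ((-4 - 1*1)*65)*(-9 + 2*4) - 56 = ((-4 - 1)*65)*(-9 + 8) - 56 = -5*65*(-1) - 56 = -325*(-1) - 56 = 325 - 56 = 269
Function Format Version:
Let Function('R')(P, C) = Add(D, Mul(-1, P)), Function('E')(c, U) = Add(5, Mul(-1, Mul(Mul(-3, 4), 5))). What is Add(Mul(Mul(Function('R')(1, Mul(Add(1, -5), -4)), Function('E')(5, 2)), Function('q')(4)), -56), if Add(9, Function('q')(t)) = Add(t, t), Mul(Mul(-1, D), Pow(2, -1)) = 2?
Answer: 269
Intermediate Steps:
Function('E')(c, U) = 65 (Function('E')(c, U) = Add(5, Mul(-1, Mul(-12, 5))) = Add(5, Mul(-1, -60)) = Add(5, 60) = 65)
D = -4 (D = Mul(-2, 2) = -4)
Function('R')(P, C) = Add(-4, Mul(-1, P))
Function('q')(t) = Add(-9, Mul(2, t)) (Function('q')(t) = Add(-9, Add(t, t)) = Add(-9, Mul(2, t)))
Add(Mul(Mul(Function('R')(1, Mul(Add(1, -5), -4)), Function('E')(5, 2)), Function('q')(4)), -56) = Add(Mul(Mul(Add(-4, Mul(-1, 1)), 65), Add(-9, Mul(2, 4))), -56) = Add(Mul(Mul(Add(-4, -1), 65), Add(-9, 8)), -56) = Add(Mul(Mul(-5, 65), -1), -56) = Add(Mul(-325, -1), -56) = Add(325, -56) = 269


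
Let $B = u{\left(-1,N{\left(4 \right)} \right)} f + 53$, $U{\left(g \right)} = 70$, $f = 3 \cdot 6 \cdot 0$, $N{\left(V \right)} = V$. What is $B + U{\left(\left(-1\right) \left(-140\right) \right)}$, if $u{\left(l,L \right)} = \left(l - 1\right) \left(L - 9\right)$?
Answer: $123$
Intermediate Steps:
$f = 0$ ($f = 18 \cdot 0 = 0$)
$u{\left(l,L \right)} = \left(-1 + l\right) \left(-9 + L\right)$
$B = 53$ ($B = \left(9 - 4 - -9 + 4 \left(-1\right)\right) 0 + 53 = \left(9 - 4 + 9 - 4\right) 0 + 53 = 10 \cdot 0 + 53 = 0 + 53 = 53$)
$B + U{\left(\left(-1\right) \left(-140\right) \right)} = 53 + 70 = 123$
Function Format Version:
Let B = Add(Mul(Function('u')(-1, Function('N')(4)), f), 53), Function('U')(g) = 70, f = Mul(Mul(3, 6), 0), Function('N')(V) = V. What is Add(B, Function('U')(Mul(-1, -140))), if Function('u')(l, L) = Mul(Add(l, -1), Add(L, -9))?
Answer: 123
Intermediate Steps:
f = 0 (f = Mul(18, 0) = 0)
Function('u')(l, L) = Mul(Add(-1, l), Add(-9, L))
B = 53 (B = Add(Mul(Add(9, Mul(-1, 4), Mul(-9, -1), Mul(4, -1)), 0), 53) = Add(Mul(Add(9, -4, 9, -4), 0), 53) = Add(Mul(10, 0), 53) = Add(0, 53) = 53)
Add(B, Function('U')(Mul(-1, -140))) = Add(53, 70) = 123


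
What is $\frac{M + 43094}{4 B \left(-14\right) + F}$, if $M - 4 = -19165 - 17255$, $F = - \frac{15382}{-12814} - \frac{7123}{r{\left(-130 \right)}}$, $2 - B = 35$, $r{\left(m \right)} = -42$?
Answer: $\frac{1797009732}{543245795} \approx 3.3079$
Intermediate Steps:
$B = -33$ ($B = 2 - 35 = -33$)
$F = \frac{45960083}{269094}$ ($F = - \frac{15382}{-12814} - \frac{7123}{-42} = \left(-15382\right) \left(- \frac{1}{12814}\right) - - \frac{7123}{42} = \frac{7691}{6407} + \frac{7123}{42} = \frac{45960083}{269094} \approx 170.8$)
$M = -36416$ ($M = 4 - 36420 = -36416$)
$\frac{M + 43094}{4 B \left(-14\right) + F} = \frac{-36416 + 43094}{4 \left(-33\right) \left(-14\right) + \frac{45960083}{269094}} = \frac{6678}{\left(-132\right) \left(-14\right) + \frac{45960083}{269094}} = \frac{6678}{1848 + \frac{45960083}{269094}} = \frac{6678}{\frac{543245795}{269094}} = 6678 \cdot \frac{269094}{543245795} = \frac{1797009732}{543245795}$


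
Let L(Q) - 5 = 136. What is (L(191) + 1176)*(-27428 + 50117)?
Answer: 29881413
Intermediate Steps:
L(Q) = 141 (L(Q) = 5 + 136 = 141)
(L(191) + 1176)*(-27428 + 50117) = (141 + 1176)*(-27428 + 50117) = 1317*22689 = 29881413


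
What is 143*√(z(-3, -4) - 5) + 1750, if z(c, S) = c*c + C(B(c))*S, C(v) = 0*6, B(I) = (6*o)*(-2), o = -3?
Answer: 2036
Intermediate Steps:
B(I) = 36 (B(I) = (6*(-3))*(-2) = -18*(-2) = 36)
C(v) = 0
z(c, S) = c² (z(c, S) = c*c + 0*S = c² + 0 = c²)
143*√(z(-3, -4) - 5) + 1750 = 143*√((-3)² - 5) + 1750 = 143*√(9 - 5) + 1750 = 143*√4 + 1750 = 143*2 + 1750 = 286 + 1750 = 2036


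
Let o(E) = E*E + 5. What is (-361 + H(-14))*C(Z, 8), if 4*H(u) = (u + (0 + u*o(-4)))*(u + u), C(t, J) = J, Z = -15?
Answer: 14360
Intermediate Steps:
o(E) = 5 + E**2 (o(E) = E**2 + 5 = 5 + E**2)
H(u) = 11*u**2 (H(u) = ((u + (0 + u*(5 + (-4)**2)))*(u + u))/4 = ((u + (0 + u*(5 + 16)))*(2*u))/4 = ((u + (0 + u*21))*(2*u))/4 = ((u + (0 + 21*u))*(2*u))/4 = ((u + 21*u)*(2*u))/4 = ((22*u)*(2*u))/4 = (44*u**2)/4 = 11*u**2)
(-361 + H(-14))*C(Z, 8) = (-361 + 11*(-14)**2)*8 = (-361 + 11*196)*8 = (-361 + 2156)*8 = 1795*8 = 14360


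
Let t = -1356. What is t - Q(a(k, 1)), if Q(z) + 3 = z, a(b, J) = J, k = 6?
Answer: -1354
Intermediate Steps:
Q(z) = -3 + z
t - Q(a(k, 1)) = -1356 - (-3 + 1) = -1356 - 1*(-2) = -1356 + 2 = -1354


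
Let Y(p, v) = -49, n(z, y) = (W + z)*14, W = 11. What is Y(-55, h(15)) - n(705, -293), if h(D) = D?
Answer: -10073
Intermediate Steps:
n(z, y) = 154 + 14*z (n(z, y) = (11 + z)*14 = 154 + 14*z)
Y(-55, h(15)) - n(705, -293) = -49 - (154 + 14*705) = -49 - (154 + 9870) = -49 - 1*10024 = -49 - 10024 = -10073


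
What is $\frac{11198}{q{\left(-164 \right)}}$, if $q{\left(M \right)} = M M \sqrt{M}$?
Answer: $- \frac{5599 i \sqrt{41}}{1102736} \approx - 0.032511 i$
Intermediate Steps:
$q{\left(M \right)} = M^{\frac{5}{2}}$ ($q{\left(M \right)} = M^{2} \sqrt{M} = M^{\frac{5}{2}}$)
$\frac{11198}{q{\left(-164 \right)}} = \frac{11198}{\left(-164\right)^{\frac{5}{2}}} = \frac{11198}{53792 i \sqrt{41}} = 11198 \left(- \frac{i \sqrt{41}}{2205472}\right) = - \frac{5599 i \sqrt{41}}{1102736}$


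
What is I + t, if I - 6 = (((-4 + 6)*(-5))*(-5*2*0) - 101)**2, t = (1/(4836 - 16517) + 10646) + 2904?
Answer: 277505516/11681 ≈ 23757.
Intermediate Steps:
t = 158277549/11681 (t = (1/(-11681) + 10646) + 2904 = (-1/11681 + 10646) + 2904 = 124355925/11681 + 2904 = 158277549/11681 ≈ 13550.)
I = 10207 (I = 6 + (((-4 + 6)*(-5))*(-5*2*0) - 101)**2 = 6 + ((2*(-5))*(-10*0) - 101)**2 = 6 + (-10*0 - 101)**2 = 6 + (0 - 101)**2 = 6 + (-101)**2 = 6 + 10201 = 10207)
I + t = 10207 + 158277549/11681 = 277505516/11681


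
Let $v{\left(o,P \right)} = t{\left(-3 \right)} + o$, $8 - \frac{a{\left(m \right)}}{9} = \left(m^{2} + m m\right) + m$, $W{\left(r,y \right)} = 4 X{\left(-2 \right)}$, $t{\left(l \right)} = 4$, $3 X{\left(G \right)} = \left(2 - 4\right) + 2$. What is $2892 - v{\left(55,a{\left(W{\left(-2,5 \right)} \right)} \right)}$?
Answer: $2833$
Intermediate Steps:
$X{\left(G \right)} = 0$ ($X{\left(G \right)} = \frac{\left(2 - 4\right) + 2}{3} = \frac{-2 + 2}{3} = \frac{1}{3} \cdot 0 = 0$)
$W{\left(r,y \right)} = 0$ ($W{\left(r,y \right)} = 4 \cdot 0 = 0$)
$a{\left(m \right)} = 72 - 18 m^{2} - 9 m$ ($a{\left(m \right)} = 72 - 9 \left(\left(m^{2} + m m\right) + m\right) = 72 - 9 \left(\left(m^{2} + m^{2}\right) + m\right) = 72 - 9 \left(2 m^{2} + m\right) = 72 - 9 \left(m + 2 m^{2}\right) = 72 - \left(9 m + 18 m^{2}\right) = 72 - 18 m^{2} - 9 m$)
$v{\left(o,P \right)} = 4 + o$
$2892 - v{\left(55,a{\left(W{\left(-2,5 \right)} \right)} \right)} = 2892 - \left(4 + 55\right) = 2892 - 59 = 2833$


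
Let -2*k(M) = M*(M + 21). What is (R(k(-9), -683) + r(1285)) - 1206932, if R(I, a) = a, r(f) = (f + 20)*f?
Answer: 469310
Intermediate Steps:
k(M) = -M*(21 + M)/2 (k(M) = -M*(M + 21)/2 = -M*(21 + M)/2)
r(f) = f*(20 + f) (r(f) = (20 + f)*f = f*(20 + f))
(R(k(-9), -683) + r(1285)) - 1206932 = (-683 + 1285*(20 + 1285)) - 1206932 = (-683 + 1285*1305) - 1206932 = (-683 + 1676925) - 1206932 = 1676242 - 1206932 = 469310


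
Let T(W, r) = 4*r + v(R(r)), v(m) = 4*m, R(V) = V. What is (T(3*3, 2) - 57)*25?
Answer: -1025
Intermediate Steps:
T(W, r) = 8*r (T(W, r) = 4*r + 4*r = 8*r)
(T(3*3, 2) - 57)*25 = (8*2 - 57)*25 = (16 - 57)*25 = -41*25 = -1025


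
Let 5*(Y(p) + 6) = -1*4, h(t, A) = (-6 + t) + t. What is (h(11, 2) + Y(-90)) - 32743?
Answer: -163669/5 ≈ -32734.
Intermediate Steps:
h(t, A) = -6 + 2*t
Y(p) = -34/5 (Y(p) = -6 + (-1*4)/5 = -6 + (1/5)*(-4) = -6 - 4/5 = -34/5)
(h(11, 2) + Y(-90)) - 32743 = ((-6 + 2*11) - 34/5) - 32743 = ((-6 + 22) - 34/5) - 32743 = (16 - 34/5) - 32743 = 46/5 - 32743 = -163669/5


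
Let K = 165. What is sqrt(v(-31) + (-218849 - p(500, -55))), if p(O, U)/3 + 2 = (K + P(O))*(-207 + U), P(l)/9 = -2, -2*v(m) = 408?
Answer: I*sqrt(103505) ≈ 321.72*I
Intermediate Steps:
v(m) = -204 (v(m) = -1/2*408 = -204)
P(l) = -18 (P(l) = 9*(-2) = -18)
p(O, U) = -91293 + 441*U (p(O, U) = -6 + 3*((165 - 18)*(-207 + U)) = -6 + 3*(147*(-207 + U)) = -6 + 3*(-30429 + 147*U) = -6 + (-91287 + 441*U) = -91293 + 441*U)
sqrt(v(-31) + (-218849 - p(500, -55))) = sqrt(-204 + (-218849 - (-91293 + 441*(-55)))) = sqrt(-204 + (-218849 - (-91293 - 24255))) = sqrt(-204 + (-218849 - 1*(-115548))) = sqrt(-204 + (-218849 + 115548)) = sqrt(-204 - 103301) = sqrt(-103505) = I*sqrt(103505)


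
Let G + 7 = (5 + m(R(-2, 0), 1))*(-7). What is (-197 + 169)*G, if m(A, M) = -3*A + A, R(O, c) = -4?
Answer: 2744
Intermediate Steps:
m(A, M) = -2*A
G = -98 (G = -7 + (5 - 2*(-4))*(-7) = -7 + (5 + 8)*(-7) = -7 + 13*(-7) = -7 - 91 = -98)
(-197 + 169)*G = (-197 + 169)*(-98) = -28*(-98) = 2744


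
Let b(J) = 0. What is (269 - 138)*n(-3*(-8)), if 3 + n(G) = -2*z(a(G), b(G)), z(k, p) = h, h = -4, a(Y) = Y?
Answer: 655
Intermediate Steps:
z(k, p) = -4
n(G) = 5 (n(G) = -3 - 2*(-4) = -3 + 8 = 5)
(269 - 138)*n(-3*(-8)) = (269 - 138)*5 = 131*5 = 655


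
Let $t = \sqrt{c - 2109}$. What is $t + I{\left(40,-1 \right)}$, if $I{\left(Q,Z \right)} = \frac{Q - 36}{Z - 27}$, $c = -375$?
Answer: $- \frac{1}{7} + 6 i \sqrt{69} \approx -0.14286 + 49.84 i$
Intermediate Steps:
$I{\left(Q,Z \right)} = \frac{-36 + Q}{-27 + Z}$
$t = 6 i \sqrt{69}$ ($t = \sqrt{-375 - 2109} = \sqrt{-2484} = 6 i \sqrt{69} \approx 49.84 i$)
$t + I{\left(40,-1 \right)} = 6 i \sqrt{69} + \frac{-36 + 40}{-27 - 1} = 6 i \sqrt{69} + \frac{1}{-28} \cdot 4 = 6 i \sqrt{69} - \frac{1}{7} = - \frac{1}{7} + 6 i \sqrt{69}$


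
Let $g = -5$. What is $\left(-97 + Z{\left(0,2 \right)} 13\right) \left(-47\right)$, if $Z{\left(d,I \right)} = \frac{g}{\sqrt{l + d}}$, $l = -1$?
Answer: $4559 - 3055 i \approx 4559.0 - 3055.0 i$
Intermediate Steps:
$Z{\left(d,I \right)} = - \frac{5}{\sqrt{-1 + d}}$
$\left(-97 + Z{\left(0,2 \right)} 13\right) \left(-47\right) = \left(-97 + - \frac{5}{\sqrt{-1 + 0}} \cdot 13\right) \left(-47\right) = \left(-97 + - \frac{5}{i} 13\right) \left(-47\right) = \left(-97 + - 5 \left(- i\right) 13\right) \left(-47\right) = \left(-97 + 5 i 13\right) \left(-47\right) = \left(-97 + 65 i\right) \left(-47\right) = 4559 - 3055 i$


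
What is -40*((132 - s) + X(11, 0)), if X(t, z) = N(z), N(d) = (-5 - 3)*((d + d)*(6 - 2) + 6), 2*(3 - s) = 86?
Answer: -4960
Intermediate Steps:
s = -40 (s = 3 - ½*86 = 3 - 43 = -40)
N(d) = -48 - 64*d (N(d) = -8*((2*d)*4 + 6) = -8*(8*d + 6) = -8*(6 + 8*d) = -48 - 64*d)
X(t, z) = -48 - 64*z
-40*((132 - s) + X(11, 0)) = -40*((132 - 1*(-40)) + (-48 - 64*0)) = -40*((132 + 40) + (-48 + 0)) = -40*(172 - 48) = -40*124 = -4960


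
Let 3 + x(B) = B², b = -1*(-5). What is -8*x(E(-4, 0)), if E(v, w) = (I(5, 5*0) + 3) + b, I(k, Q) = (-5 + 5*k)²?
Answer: -1331688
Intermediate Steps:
b = 5
E(v, w) = 408 (E(v, w) = (25*(-1 + 5)² + 3) + 5 = (25*4² + 3) + 5 = (25*16 + 3) + 5 = (400 + 3) + 5 = 403 + 5 = 408)
x(B) = -3 + B²
-8*x(E(-4, 0)) = -8*(-3 + 408²) = -8*(-3 + 166464) = -8*166461 = -1331688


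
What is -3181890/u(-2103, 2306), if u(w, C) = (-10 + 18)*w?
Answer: 530315/2804 ≈ 189.13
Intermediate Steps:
u(w, C) = 8*w
-3181890/u(-2103, 2306) = -3181890/(8*(-2103)) = -3181890/(-16824) = -3181890*(-1/16824) = 530315/2804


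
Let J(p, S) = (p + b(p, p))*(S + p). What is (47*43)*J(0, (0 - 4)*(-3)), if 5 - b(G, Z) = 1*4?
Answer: 24252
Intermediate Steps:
b(G, Z) = 1 (b(G, Z) = 5 - 4 = 1)
J(p, S) = (1 + p)*(S + p) (J(p, S) = (p + 1)*(S + p) = (1 + p)*(S + p))
(47*43)*J(0, (0 - 4)*(-3)) = (47*43)*((0 - 4)*(-3) + 0 + 0² + ((0 - 4)*(-3))*0) = 2021*(-4*(-3) + 0 + 0 - 4*(-3)*0) = 2021*(12 + 0 + 0 + 12*0) = 2021*(12 + 0 + 0 + 0) = 2021*12 = 24252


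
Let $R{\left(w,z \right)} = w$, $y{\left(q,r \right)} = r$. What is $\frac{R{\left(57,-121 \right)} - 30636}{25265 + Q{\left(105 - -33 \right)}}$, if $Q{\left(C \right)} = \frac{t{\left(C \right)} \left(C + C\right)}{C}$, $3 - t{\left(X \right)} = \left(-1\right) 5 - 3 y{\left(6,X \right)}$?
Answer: $- \frac{10193}{8703} \approx -1.1712$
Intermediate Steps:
$t{\left(X \right)} = 8 + 3 X$ ($t{\left(X \right)} = 3 - \left(\left(-1\right) 5 - 3 X\right) = 3 - \left(-5 - 3 X\right) = 3 + \left(5 + 3 X\right) = 8 + 3 X$)
$Q{\left(C \right)} = 16 + 6 C$ ($Q{\left(C \right)} = \frac{\left(8 + 3 C\right) \left(C + C\right)}{C} = \frac{\left(8 + 3 C\right) 2 C}{C} = \frac{2 C \left(8 + 3 C\right)}{C} = 16 + 6 C$)
$\frac{R{\left(57,-121 \right)} - 30636}{25265 + Q{\left(105 - -33 \right)}} = \frac{57 - 30636}{25265 + \left(16 + 6 \left(105 - -33\right)\right)} = - \frac{30579}{25265 + \left(16 + 6 \left(105 + 33\right)\right)} = - \frac{30579}{25265 + \left(16 + 6 \cdot 138\right)} = - \frac{30579}{25265 + \left(16 + 828\right)} = - \frac{30579}{25265 + 844} = - \frac{30579}{26109} = \left(-30579\right) \frac{1}{26109} = - \frac{10193}{8703}$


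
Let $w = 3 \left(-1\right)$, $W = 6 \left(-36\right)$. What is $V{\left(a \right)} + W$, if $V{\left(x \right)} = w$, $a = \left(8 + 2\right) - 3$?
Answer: $-219$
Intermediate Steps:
$W = -216$
$w = -3$
$a = 7$ ($a = 10 - 3 = 7$)
$V{\left(x \right)} = -3$
$V{\left(a \right)} + W = -3 - 216 = -219$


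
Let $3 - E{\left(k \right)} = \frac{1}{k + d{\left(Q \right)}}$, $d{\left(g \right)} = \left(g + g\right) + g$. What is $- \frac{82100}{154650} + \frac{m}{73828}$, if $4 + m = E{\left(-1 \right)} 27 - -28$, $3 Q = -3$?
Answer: $- \frac{483519733}{913400016} \approx -0.52936$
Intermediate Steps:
$Q = -1$ ($Q = \frac{1}{3} \left(-3\right) = -1$)
$d{\left(g \right)} = 3 g$ ($d{\left(g \right)} = 2 g + g = 3 g$)
$E{\left(k \right)} = 3 - \frac{1}{-3 + k}$ ($E{\left(k \right)} = 3 - \frac{1}{k + 3 \left(-1\right)} = 3 - \frac{1}{k - 3} = 3 - \frac{1}{-3 + k}$)
$m = \frac{447}{4}$ ($m = -4 - \left(-28 - \frac{-10 + 3 \left(-1\right)}{-3 - 1} \cdot 27\right) = -4 + \left(\frac{-10 - 3}{-4} \cdot 27 + 28\right) = -4 + \left(\left(- \frac{1}{4}\right) \left(-13\right) 27 + 28\right) = -4 + \left(\frac{13}{4} \cdot 27 + 28\right) = -4 + \left(\frac{351}{4} + 28\right) = -4 + \frac{463}{4} = \frac{447}{4} \approx 111.75$)
$- \frac{82100}{154650} + \frac{m}{73828} = - \frac{82100}{154650} + \frac{447}{4 \cdot 73828} = \left(-82100\right) \frac{1}{154650} + \frac{447}{4} \cdot \frac{1}{73828} = - \frac{1642}{3093} + \frac{447}{295312} = - \frac{483519733}{913400016}$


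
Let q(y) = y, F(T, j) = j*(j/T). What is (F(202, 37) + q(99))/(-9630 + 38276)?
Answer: 21367/5786492 ≈ 0.0036926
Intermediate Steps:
F(T, j) = j²/T
(F(202, 37) + q(99))/(-9630 + 38276) = (37²/202 + 99)/(-9630 + 38276) = ((1/202)*1369 + 99)/28646 = (1369/202 + 99)*(1/28646) = (21367/202)*(1/28646) = 21367/5786492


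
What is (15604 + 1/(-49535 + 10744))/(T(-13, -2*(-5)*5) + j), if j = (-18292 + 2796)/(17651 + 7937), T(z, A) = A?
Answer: 3872070598911/12257025016 ≈ 315.91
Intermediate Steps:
j = -3874/6397 (j = -15496/25588 = -15496*1/25588 = -3874/6397 ≈ -0.60560)
(15604 + 1/(-49535 + 10744))/(T(-13, -2*(-5)*5) + j) = (15604 + 1/(-49535 + 10744))/(-2*(-5)*5 - 3874/6397) = (15604 + 1/(-38791))/(10*5 - 3874/6397) = (15604 - 1/38791)/(50 - 3874/6397) = 605294763/(38791*(315976/6397)) = (605294763/38791)*(6397/315976) = 3872070598911/12257025016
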